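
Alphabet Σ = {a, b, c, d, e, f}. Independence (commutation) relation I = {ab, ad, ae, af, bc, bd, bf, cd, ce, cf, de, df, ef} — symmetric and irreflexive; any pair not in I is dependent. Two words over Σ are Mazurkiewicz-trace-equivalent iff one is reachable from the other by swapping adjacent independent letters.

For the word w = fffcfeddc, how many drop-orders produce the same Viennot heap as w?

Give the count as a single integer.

3780

#0=f has no predecessor
#1=f depends on [0:f]
#2=f depends on [1:f]
#3=c has no predecessor
#4=f depends on [2:f]
#5=e has no predecessor
#6=d has no predecessor
#7=d depends on [6:d]
#8=c depends on [3:c]
sources: [0:f, 3:c, 5:e, 6:d]
N(rest) = Σ N(rest − s) over sources s of rest; N(one piece) = 1:
  size 1 → [4]=1  [5]=1  [7]=1  [8]=1
  size 2 → [2,4]=1  [3,8]=1  [4,5]=2  [4,7]=2  [4,8]=2  [5,7]=2  [5,8]=2  [6,7]=1  [7,8]=2
  size 3 → [1,2,4]=1  [2,4,5]=3  [2,4,7]=3  [2,4,8]=3  [3,4,8]=3  [3,5,8]=3  [3,7,8]=3  [4,5,7]=6  [4,5,8]=6  [4,6,7]=3  [4,7,8]=6  [5,6,7]=3  [5,7,8]=6  [6,7,8]=3
  size 4 → [0,1,2,4]=1  [1,2,4,5]=4  [1,2,4,7]=4  [1,2,4,8]=4  [2,3,4,8]=6  [2,4,5,7]=12  [2,4,5,8]=12  [2,4,6,7]=6  [2,4,7,8]=12  [3,4,5,8]=12  [3,4,7,8]=12  [3,5,7,8]=12  [3,6,7,8]=6  [4,5,6,7]=12  [4,5,7,8]=24  [4,6,7,8]=12  [5,6,7,8]=12
  size 5 → [0,1,2,4,5]=5  [0,1,2,4,7]=5  [0,1,2,4,8]=5  [1,2,3,4,8]=10  [1,2,4,5,7]=20  [1,2,4,5,8]=20  [1,2,4,6,7]=10  [1,2,4,7,8]=20  [2,3,4,5,8]=30  [2,3,4,7,8]=30  [2,4,5,6,7]=30  [2,4,5,7,8]=60  [2,4,6,7,8]=30  [3,4,5,7,8]=60  [3,4,6,7,8]=30  [3,5,6,7,8]=30  [4,5,6,7,8]=60
  size 6 → [0,1,2,3,4,8]=15  [0,1,2,4,5,7]=30  [0,1,2,4,5,8]=30  [0,1,2,4,6,7]=15  [0,1,2,4,7,8]=30  [1,2,3,4,5,8]=60  [1,2,3,4,7,8]=60  [1,2,4,5,6,7]=60  [1,2,4,5,7,8]=120  [1,2,4,6,7,8]=60  [2,3,4,5,7,8]=180  [2,3,4,6,7,8]=90  [2,4,5,6,7,8]=180  [3,4,5,6,7,8]=180
  size 7 → [0,1,2,3,4,5,8]=105  [0,1,2,3,4,7,8]=105  [0,1,2,4,5,6,7]=105  [0,1,2,4,5,7,8]=210  [0,1,2,4,6,7,8]=105  [1,2,3,4,5,7,8]=420  [1,2,3,4,6,7,8]=210  [1,2,4,5,6,7,8]=420  [2,3,4,5,6,7,8]=630
  first=0(f) contributes 1680
  first=3(c) contributes 840
  first=5(e) contributes 420
  first=6(d) contributes 840
|[w]| = 3780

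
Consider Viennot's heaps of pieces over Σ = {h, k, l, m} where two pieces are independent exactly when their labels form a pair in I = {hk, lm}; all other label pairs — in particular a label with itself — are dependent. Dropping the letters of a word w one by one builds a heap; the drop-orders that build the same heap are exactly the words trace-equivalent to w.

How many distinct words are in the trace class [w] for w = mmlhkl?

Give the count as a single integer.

6

#0=m has no predecessor
#1=m depends on [0:m]
#2=l has no predecessor
#3=h depends on [1:m, 2:l]
#4=k depends on [1:m, 2:l]
#5=l depends on [3:h, 4:k]
sources: [0:m, 2:l]
N(rest) = Σ N(rest − s) over sources s of rest; N(one piece) = 1:
  size 1 → [5]=1
  size 2 → [3,5]=1  [4,5]=1
  size 3 → [3,4,5]=2
  size 4 → [1,3,4,5]=2  [2,3,4,5]=2
  first=0(m) contributes 4
  first=2(l) contributes 2
|[w]| = 6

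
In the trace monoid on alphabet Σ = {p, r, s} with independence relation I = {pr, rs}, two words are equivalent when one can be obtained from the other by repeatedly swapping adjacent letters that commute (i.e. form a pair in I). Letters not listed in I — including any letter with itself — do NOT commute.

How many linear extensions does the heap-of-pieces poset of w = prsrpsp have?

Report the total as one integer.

#0=p has no predecessor
#1=r has no predecessor
#2=s depends on [0:p]
#3=r depends on [1:r]
#4=p depends on [2:s]
#5=s depends on [4:p]
#6=p depends on [5:s]
sources: [0:p, 1:r]
N(rest) = Σ N(rest − s) over sources s of rest; N(one piece) = 1:
  size 1 → [3]=1  [6]=1
  size 2 → [1,3]=1  [3,6]=2  [5,6]=1
  size 3 → [1,3,6]=3  [3,5,6]=3  [4,5,6]=1
  size 4 → [1,3,5,6]=6  [2,4,5,6]=1  [3,4,5,6]=4
  size 5 → [0,2,4,5,6]=1  [1,3,4,5,6]=10  [2,3,4,5,6]=5
  first=0(p) contributes 15
  first=1(r) contributes 6
|[w]| = 21

21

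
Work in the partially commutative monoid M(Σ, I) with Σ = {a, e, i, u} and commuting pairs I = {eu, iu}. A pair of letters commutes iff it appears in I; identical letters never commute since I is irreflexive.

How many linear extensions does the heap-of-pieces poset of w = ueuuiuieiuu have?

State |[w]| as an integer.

462

0(u) covers ∅
1(e) covers ∅
2(u) covers 0:u
3(u) covers 2:u
4(i) covers 1:e
5(u) covers 3:u
6(i) covers 4:i
7(e) covers 6:i
8(i) covers 7:e
9(u) covers 5:u
10(u) covers 9:u
floor of heap: 0:u, 1:e
completions by unplaced set U, small U first (add the entries for U minus each lowest piece of U):
  |U|=1: {8}:1  {10}:1
  |U|=2: {7,8}:1  {8,10}:2  {9,10}:1
  |U|=3: {5,9,10}:1  {6,7,8}:1  {7,8,10}:3  {8,9,10}:3
  |U|=4: {3,5,9,10}:1  {4,6,7,8}:1  {5,8,9,10}:4  {6,7,8,10}:4  {7,8,9,10}:6
  |U|=5: {1,4,6,7,8}:1  {2,3,5,9,10}:1  {3,5,8,9,10}:5  {4,6,7,8,10}:5  {5,7,8,9,10}:10  {6,7,8,9,10}:10
  |U|=6: {0,2,3,5,9,10}:1  {1,4,6,7,8,10}:6  {2,3,5,8,9,10}:6  {3,5,7,8,9,10}:15  {4,6,7,8,9,10}:15  {5,6,7,8,9,10}:20
  |U|=7: {0,2,3,5,8,9,10}:7  {1,4,6,7,8,9,10}:21  {2,3,5,7,8,9,10}:21  {3,5,6,7,8,9,10}:35  {4,5,6,7,8,9,10}:35
  |U|=8: {0,2,3,5,7,8,9,10}:28  {1,4,5,6,7,8,9,10}:56  {2,3,5,6,7,8,9,10}:56  {3,4,5,6,7,8,9,10}:70
  |U|=9: {0,2,3,5,6,7,8,9,10}:84  {1,3,4,5,6,7,8,9,10}:126  {2,3,4,5,6,7,8,9,10}:126
  start at 0(u): 252
  start at 1(e): 210
sum over floor = 462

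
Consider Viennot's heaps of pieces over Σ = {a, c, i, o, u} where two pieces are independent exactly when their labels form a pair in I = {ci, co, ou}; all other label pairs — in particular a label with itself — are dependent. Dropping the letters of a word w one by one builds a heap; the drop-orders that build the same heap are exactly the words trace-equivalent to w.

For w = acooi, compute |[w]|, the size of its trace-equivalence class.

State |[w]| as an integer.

0(a) covers ∅
1(c) covers 0:a
2(o) covers 0:a
3(o) covers 2:o
4(i) covers 3:o
floor of heap: 0:a
completions by unplaced set U, small U first (add the entries for U minus each lowest piece of U):
  |U|=1: {1}:1  {4}:1
  |U|=2: {1,4}:2  {3,4}:1
  |U|=3: {1,3,4}:3  {2,3,4}:1
  start at 0(a): 4

4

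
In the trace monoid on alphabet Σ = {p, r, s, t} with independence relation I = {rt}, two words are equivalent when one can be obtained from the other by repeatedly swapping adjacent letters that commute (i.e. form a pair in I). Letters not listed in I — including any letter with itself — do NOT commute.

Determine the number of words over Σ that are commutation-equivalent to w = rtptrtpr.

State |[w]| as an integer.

6

#0=r has no predecessor
#1=t has no predecessor
#2=p depends on [0:r, 1:t]
#3=t depends on [2:p]
#4=r depends on [2:p]
#5=t depends on [3:t]
#6=p depends on [4:r, 5:t]
#7=r depends on [6:p]
sources: [0:r, 1:t]
N(rest) = Σ N(rest − s) over sources s of rest; N(one piece) = 1:
  size 1 → [7]=1
  size 2 → [6,7]=1
  size 3 → [4,6,7]=1  [5,6,7]=1
  size 4 → [3,5,6,7]=1  [4,5,6,7]=2
  size 5 → [3,4,5,6,7]=3
  size 6 → [2,3,4,5,6,7]=3
  first=0(r) contributes 3
  first=1(t) contributes 3
|[w]| = 6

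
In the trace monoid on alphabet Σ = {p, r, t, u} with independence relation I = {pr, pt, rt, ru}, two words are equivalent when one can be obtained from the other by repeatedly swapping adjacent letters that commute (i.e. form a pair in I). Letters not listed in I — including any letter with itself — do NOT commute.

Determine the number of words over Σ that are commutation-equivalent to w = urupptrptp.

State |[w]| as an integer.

675

piece 0:u — minimal
piece 1:r — minimal
piece 2:u rests on {0:u}
piece 3:p rests on {2:u}
piece 4:p rests on {3:p}
piece 5:t rests on {2:u}
piece 6:r rests on {1:r}
piece 7:p rests on {4:p}
piece 8:t rests on {5:t}
piece 9:p rests on {7:p}
minimal pieces: {0:u, 1:r}
ways to finish when only these pieces remain (= sum over removing one remaining piece with nothing left below it):
  1 left: {6}→1  {8}→1  {9}→1
  2 left: {1,6}→1  {5,8}→1  {6,8}→2  {6,9}→2  {7,9}→1  {8,9}→2
  3 left: {1,6,8}→3  {1,6,9}→3  {4,7,9}→1  {5,6,8}→3  {5,8,9}→3  {6,7,9}→3  {6,8,9}→6  {7,8,9}→3
  4 left: {1,5,6,8}→6  {1,6,7,9}→6  {1,6,8,9}→12  {3,4,7,9}→1  {4,6,7,9}→4  {4,7,8,9}→4  {5,6,8,9}→12  {5,7,8,9}→6  {6,7,8,9}→12
  5 left: {1,4,6,7,9}→10  {1,5,6,8,9}→30  {1,6,7,8,9}→30  {3,4,6,7,9}→5  {3,4,7,8,9}→5  {4,5,7,8,9}→10  {4,6,7,8,9}→20  {5,6,7,8,9}→30
  6 left: {1,3,4,6,7,9}→15  {1,4,6,7,8,9}→60  {1,5,6,7,8,9}→90  {3,4,5,7,8,9}→15  {3,4,6,7,8,9}→30  {4,5,6,7,8,9}→60
  7 left: {1,3,4,6,7,8,9}→105  {1,4,5,6,7,8,9}→210  {2,3,4,5,7,8,9}→15  {3,4,5,6,7,8,9}→105
  8 left: {0,2,3,4,5,7,8,9}→15  {1,3,4,5,6,7,8,9}→420  {2,3,4,5,6,7,8,9}→120
  placing 0:u first → 540 extensions
  placing 1:r first → 135 extensions
total linear extensions = 675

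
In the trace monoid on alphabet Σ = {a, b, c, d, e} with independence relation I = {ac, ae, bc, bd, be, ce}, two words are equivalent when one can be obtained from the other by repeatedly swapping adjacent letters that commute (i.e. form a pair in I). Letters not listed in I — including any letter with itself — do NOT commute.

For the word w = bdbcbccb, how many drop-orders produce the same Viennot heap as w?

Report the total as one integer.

70

drop 0:b onto floor
drop 1:d onto floor
drop 2:b onto {0:b}
drop 3:c onto {1:d}
drop 4:b onto {2:b}
drop 5:c onto {3:c}
drop 6:c onto {5:c}
drop 7:b onto {4:b}
ground layer = {0:b, 1:d}
drop-orders for the pieces not yet dropped (sum over which currently-grounded one goes next):
  1 to go: {6} 1  {7} 1
  2 to go: {4,7} 1  {5,6} 1  {6,7} 2
  3 to go: {2,4,7} 1  {3,5,6} 1  {4,6,7} 3  {5,6,7} 3
  4 to go: {0,2,4,7} 1  {1,3,5,6} 1  {2,4,6,7} 4  {3,5,6,7} 4  {4,5,6,7} 6
  5 to go: {0,2,4,6,7} 5  {1,3,5,6,7} 5  {2,4,5,6,7} 10  {3,4,5,6,7} 10
  6 to go: {0,2,4,5,6,7} 15  {1,3,4,5,6,7} 15  {2,3,4,5,6,7} 20
  if 0:b drops first: 35 orders
  if 1:d drops first: 35 orders
heap linearizations: 70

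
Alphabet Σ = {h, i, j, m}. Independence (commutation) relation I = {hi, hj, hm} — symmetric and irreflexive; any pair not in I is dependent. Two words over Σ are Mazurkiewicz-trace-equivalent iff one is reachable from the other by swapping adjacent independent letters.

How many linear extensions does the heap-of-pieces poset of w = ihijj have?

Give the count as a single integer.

5

drop 0:i onto floor
drop 1:h onto floor
drop 2:i onto {0:i}
drop 3:j onto {2:i}
drop 4:j onto {3:j}
ground layer = {0:i, 1:h}
drop-orders for the pieces not yet dropped (sum over which currently-grounded one goes next):
  1 to go: {1} 1  {4} 1
  2 to go: {1,4} 2  {3,4} 1
  3 to go: {1,3,4} 3  {2,3,4} 1
  if 0:i drops first: 4 orders
  if 1:h drops first: 1 orders
heap linearizations: 5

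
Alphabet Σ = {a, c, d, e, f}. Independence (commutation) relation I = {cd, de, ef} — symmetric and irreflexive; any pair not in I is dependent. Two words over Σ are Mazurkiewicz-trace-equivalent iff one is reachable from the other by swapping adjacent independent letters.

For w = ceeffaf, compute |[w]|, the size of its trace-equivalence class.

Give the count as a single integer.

6

drop 0:c onto floor
drop 1:e onto {0:c}
drop 2:e onto {1:e}
drop 3:f onto {0:c}
drop 4:f onto {3:f}
drop 5:a onto {2:e, 4:f}
drop 6:f onto {5:a}
ground layer = {0:c}
drop-orders for the pieces not yet dropped (sum over which currently-grounded one goes next):
  1 to go: {6} 1
  2 to go: {5,6} 1
  3 to go: {2,5,6} 1  {4,5,6} 1
  4 to go: {1,2,5,6} 1  {2,4,5,6} 2  {3,4,5,6} 1
  5 to go: {1,2,4,5,6} 3  {2,3,4,5,6} 3
  if 0:c drops first: 6 orders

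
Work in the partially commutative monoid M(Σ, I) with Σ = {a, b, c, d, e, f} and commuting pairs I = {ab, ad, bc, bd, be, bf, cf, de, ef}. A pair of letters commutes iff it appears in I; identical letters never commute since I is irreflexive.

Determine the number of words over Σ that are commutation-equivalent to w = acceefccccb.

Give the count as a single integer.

99

#0=a has no predecessor
#1=c depends on [0:a]
#2=c depends on [1:c]
#3=e depends on [2:c]
#4=e depends on [3:e]
#5=f depends on [0:a]
#6=c depends on [4:e]
#7=c depends on [6:c]
#8=c depends on [7:c]
#9=c depends on [8:c]
#10=b has no predecessor
sources: [0:a, 10:b]
N(rest) = Σ N(rest − s) over sources s of rest; N(one piece) = 1:
  size 1 → [5]=1  [9]=1  [10]=1
  size 2 → [5,9]=2  [5,10]=2  [8,9]=1  [9,10]=2
  size 3 → [5,8,9]=3  [5,9,10]=6  [7,8,9]=1  [8,9,10]=3
  size 4 → [5,7,8,9]=4  [5,8,9,10]=12  [6,7,8,9]=1  [7,8,9,10]=4
  size 5 → [4,6,7,8,9]=1  [5,6,7,8,9]=5  [5,7,8,9,10]=20  [6,7,8,9,10]=5
  size 6 → [3,4,6,7,8,9]=1  [4,5,6,7,8,9]=6  [4,6,7,8,9,10]=6  [5,6,7,8,9,10]=30
  size 7 → [2,3,4,6,7,8,9]=1  [3,4,5,6,7,8,9]=7  [3,4,6,7,8,9,10]=7  [4,5,6,7,8,9,10]=42
  size 8 → [1,2,3,4,6,7,8,9]=1  [2,3,4,5,6,7,8,9]=8  [2,3,4,6,7,8,9,10]=8  [3,4,5,6,7,8,9,10]=56
  size 9 → [1,2,3,4,5,6,7,8,9]=9  [1,2,3,4,6,7,8,9,10]=9  [2,3,4,5,6,7,8,9,10]=72
  first=0(a) contributes 90
  first=10(b) contributes 9
|[w]| = 99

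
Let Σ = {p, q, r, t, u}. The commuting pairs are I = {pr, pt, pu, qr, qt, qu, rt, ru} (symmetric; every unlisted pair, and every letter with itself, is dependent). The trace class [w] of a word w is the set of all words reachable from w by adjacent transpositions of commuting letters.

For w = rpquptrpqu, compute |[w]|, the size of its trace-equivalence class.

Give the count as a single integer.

2520

drop 0:r onto floor
drop 1:p onto floor
drop 2:q onto {1:p}
drop 3:u onto floor
drop 4:p onto {2:q}
drop 5:t onto {3:u}
drop 6:r onto {0:r}
drop 7:p onto {4:p}
drop 8:q onto {7:p}
drop 9:u onto {5:t}
ground layer = {0:r, 1:p, 3:u}
drop-orders for the pieces not yet dropped (sum over which currently-grounded one goes next):
  1 to go: {6} 1  {8} 1  {9} 1
  2 to go: {0,6} 1  {5,9} 1  {6,8} 2  {6,9} 2  {7,8} 1  {8,9} 2
  3 to go: {0,6,8} 3  {0,6,9} 3  {3,5,9} 1  {4,7,8} 1  {5,6,9} 3  {5,8,9} 3  {6,7,8} 3  {6,8,9} 6  {7,8,9} 3
  4 to go: {0,5,6,9} 6  {0,6,7,8} 6  {0,6,8,9} 12  {2,4,7,8} 1  {3,5,6,9} 4  {3,5,8,9} 4  {4,6,7,8} 4  {4,7,8,9} 4  {5,6,8,9} 12  {5,7,8,9} 6  {6,7,8,9} 12
  5 to go: {0,3,5,6,9} 10  {0,4,6,7,8} 10  {0,5,6,8,9} 30  {0,6,7,8,9} 30  {1,2,4,7,8} 1  {2,4,6,7,8} 5  {2,4,7,8,9} 5  {3,5,6,8,9} 20  {3,5,7,8,9} 10  {4,5,7,8,9} 10  {4,6,7,8,9} 20  {5,6,7,8,9} 30
  6 to go: {0,2,4,6,7,8} 15  {0,3,5,6,8,9} 60  {0,4,6,7,8,9} 60  {0,5,6,7,8,9} 90  {1,2,4,6,7,8} 6  {1,2,4,7,8,9} 6  {2,4,5,7,8,9} 15  {2,4,6,7,8,9} 30  {3,4,5,7,8,9} 20  {3,5,6,7,8,9} 60  {4,5,6,7,8,9} 60
  7 to go: {0,1,2,4,6,7,8} 21  {0,2,4,6,7,8,9} 105  {0,3,5,6,7,8,9} 210  {0,4,5,6,7,8,9} 210  {1,2,4,5,7,8,9} 21  {1,2,4,6,7,8,9} 42  {2,3,4,5,7,8,9} 35  {2,4,5,6,7,8,9} 105  {3,4,5,6,7,8,9} 140
  8 to go: {0,1,2,4,6,7,8,9} 168  {0,2,4,5,6,7,8,9} 420  {0,3,4,5,6,7,8,9} 560  {1,2,3,4,5,7,8,9} 56  {1,2,4,5,6,7,8,9} 168  {2,3,4,5,6,7,8,9} 280
  if 0:r drops first: 504 orders
  if 1:p drops first: 1260 orders
  if 3:u drops first: 756 orders
heap linearizations: 2520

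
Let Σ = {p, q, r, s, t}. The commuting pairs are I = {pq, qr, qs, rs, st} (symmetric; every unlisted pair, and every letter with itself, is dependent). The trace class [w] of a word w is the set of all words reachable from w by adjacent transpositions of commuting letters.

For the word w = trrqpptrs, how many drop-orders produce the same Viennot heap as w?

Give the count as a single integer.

16

#0=t has no predecessor
#1=r depends on [0:t]
#2=r depends on [1:r]
#3=q depends on [0:t]
#4=p depends on [2:r]
#5=p depends on [4:p]
#6=t depends on [3:q, 5:p]
#7=r depends on [6:t]
#8=s depends on [5:p]
sources: [0:t]
N(rest) = Σ N(rest − s) over sources s of rest; N(one piece) = 1:
  size 1 → [7]=1  [8]=1
  size 2 → [6,7]=1  [7,8]=2
  size 3 → [3,6,7]=1  [6,7,8]=3
  size 4 → [3,6,7,8]=4  [5,6,7,8]=3
  size 5 → [3,5,6,7,8]=7  [4,5,6,7,8]=3
  size 6 → [2,4,5,6,7,8]=3  [3,4,5,6,7,8]=10
  size 7 → [1,2,4,5,6,7,8]=3  [2,3,4,5,6,7,8]=13
  first=0(t) contributes 16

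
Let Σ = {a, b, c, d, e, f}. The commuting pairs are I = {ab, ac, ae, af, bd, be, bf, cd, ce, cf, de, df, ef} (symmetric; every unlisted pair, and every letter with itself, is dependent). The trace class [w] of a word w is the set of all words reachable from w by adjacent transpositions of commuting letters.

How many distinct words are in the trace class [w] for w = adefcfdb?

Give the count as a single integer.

piece 0:a — minimal
piece 1:d rests on {0:a}
piece 2:e — minimal
piece 3:f — minimal
piece 4:c — minimal
piece 5:f rests on {3:f}
piece 6:d rests on {1:d}
piece 7:b rests on {4:c}
minimal pieces: {0:a, 2:e, 3:f, 4:c}
ways to finish when only these pieces remain (= sum over removing one remaining piece with nothing left below it):
  1 left: {2}→1  {5}→1  {6}→1  {7}→1
  2 left: {1,6}→1  {2,5}→2  {2,6}→2  {2,7}→2  {3,5}→1  {4,7}→1  {5,6}→2  {5,7}→2  {6,7}→2
  3 left: {0,1,6}→1  {1,2,6}→3  {1,5,6}→3  {1,6,7}→3  {2,3,5}→3  {2,4,7}→3  {2,5,6}→6  {2,5,7}→6  {2,6,7}→6  {3,5,6}→3  {3,5,7}→3  {4,5,7}→3  {4,6,7}→3  {5,6,7}→6
  4 left: {0,1,2,6}→4  {0,1,5,6}→4  {0,1,6,7}→4  {1,2,5,6}→12  {1,2,6,7}→12  {1,3,5,6}→6  {1,4,6,7}→6  {1,5,6,7}→12  {2,3,5,6}→12  {2,3,5,7}→12  {2,4,5,7}→12  {2,4,6,7}→12  {2,5,6,7}→24  {3,4,5,7}→6  {3,5,6,7}→12  {4,5,6,7}→12
  5 left: {0,1,2,5,6}→20  {0,1,2,6,7}→20  {0,1,3,5,6}→10  {0,1,4,6,7}→10  {0,1,5,6,7}→20  {1,2,3,5,6}→30  {1,2,4,6,7}→30  {1,2,5,6,7}→60  {1,3,5,6,7}→30  {1,4,5,6,7}→30  {2,3,4,5,7}→30  {2,3,5,6,7}→60  {2,4,5,6,7}→60  {3,4,5,6,7}→30
  6 left: {0,1,2,3,5,6}→60  {0,1,2,4,6,7}→60  {0,1,2,5,6,7}→120  {0,1,3,5,6,7}→60  {0,1,4,5,6,7}→60  {1,2,3,5,6,7}→180  {1,2,4,5,6,7}→180  {1,3,4,5,6,7}→90  {2,3,4,5,6,7}→180
  placing 0:a first → 630 extensions
  placing 2:e first → 210 extensions
  placing 3:f first → 420 extensions
  placing 4:c first → 420 extensions
total linear extensions = 1680

1680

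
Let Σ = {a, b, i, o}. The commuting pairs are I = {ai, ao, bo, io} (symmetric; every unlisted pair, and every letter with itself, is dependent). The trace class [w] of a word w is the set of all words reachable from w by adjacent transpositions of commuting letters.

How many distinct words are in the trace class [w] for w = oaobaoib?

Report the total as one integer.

#0=o has no predecessor
#1=a has no predecessor
#2=o depends on [0:o]
#3=b depends on [1:a]
#4=a depends on [3:b]
#5=o depends on [2:o]
#6=i depends on [3:b]
#7=b depends on [4:a, 6:i]
sources: [0:o, 1:a]
N(rest) = Σ N(rest − s) over sources s of rest; N(one piece) = 1:
  size 1 → [5]=1  [7]=1
  size 2 → [2,5]=1  [4,7]=1  [5,7]=2  [6,7]=1
  size 3 → [0,2,5]=1  [2,5,7]=3  [4,5,7]=3  [4,6,7]=2  [5,6,7]=3
  size 4 → [0,2,5,7]=4  [2,4,5,7]=6  [2,5,6,7]=6  [3,4,6,7]=2  [4,5,6,7]=8
  size 5 → [0,2,4,5,7]=10  [0,2,5,6,7]=10  [1,3,4,6,7]=2  [2,4,5,6,7]=20  [3,4,5,6,7]=10
  size 6 → [0,2,4,5,6,7]=40  [1,3,4,5,6,7]=12  [2,3,4,5,6,7]=30
  first=0(o) contributes 42
  first=1(a) contributes 70
|[w]| = 112

112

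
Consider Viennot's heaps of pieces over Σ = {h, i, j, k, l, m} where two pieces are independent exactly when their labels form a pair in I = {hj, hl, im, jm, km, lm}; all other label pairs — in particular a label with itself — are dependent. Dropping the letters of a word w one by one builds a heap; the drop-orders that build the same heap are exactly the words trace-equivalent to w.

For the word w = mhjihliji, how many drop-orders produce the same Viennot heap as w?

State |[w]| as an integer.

6

#0=m has no predecessor
#1=h depends on [0:m]
#2=j has no predecessor
#3=i depends on [1:h, 2:j]
#4=h depends on [3:i]
#5=l depends on [3:i]
#6=i depends on [4:h, 5:l]
#7=j depends on [6:i]
#8=i depends on [7:j]
sources: [0:m, 2:j]
N(rest) = Σ N(rest − s) over sources s of rest; N(one piece) = 1:
  size 1 → [8]=1
  size 2 → [7,8]=1
  size 3 → [6,7,8]=1
  size 4 → [4,6,7,8]=1  [5,6,7,8]=1
  size 5 → [4,5,6,7,8]=2
  size 6 → [3,4,5,6,7,8]=2
  size 7 → [1,3,4,5,6,7,8]=2  [2,3,4,5,6,7,8]=2
  first=0(m) contributes 4
  first=2(j) contributes 2
|[w]| = 6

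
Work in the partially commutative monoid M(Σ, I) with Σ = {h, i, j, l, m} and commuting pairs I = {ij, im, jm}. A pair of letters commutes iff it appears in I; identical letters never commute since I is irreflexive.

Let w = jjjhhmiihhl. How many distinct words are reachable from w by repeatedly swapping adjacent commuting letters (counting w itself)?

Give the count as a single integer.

3

drop 0:j onto floor
drop 1:j onto {0:j}
drop 2:j onto {1:j}
drop 3:h onto {2:j}
drop 4:h onto {3:h}
drop 5:m onto {4:h}
drop 6:i onto {4:h}
drop 7:i onto {6:i}
drop 8:h onto {5:m, 7:i}
drop 9:h onto {8:h}
drop 10:l onto {9:h}
ground layer = {0:j}
drop-orders for the pieces not yet dropped (sum over which currently-grounded one goes next):
  1 to go: {10} 1
  2 to go: {9,10} 1
  3 to go: {8,9,10} 1
  4 to go: {5,8,9,10} 1  {7,8,9,10} 1
  5 to go: {5,7,8,9,10} 2  {6,7,8,9,10} 1
  6 to go: {5,6,7,8,9,10} 3
  7 to go: {4,5,6,7,8,9,10} 3
  8 to go: {3,4,5,6,7,8,9,10} 3
  9 to go: {2,3,4,5,6,7,8,9,10} 3
  if 0:j drops first: 3 orders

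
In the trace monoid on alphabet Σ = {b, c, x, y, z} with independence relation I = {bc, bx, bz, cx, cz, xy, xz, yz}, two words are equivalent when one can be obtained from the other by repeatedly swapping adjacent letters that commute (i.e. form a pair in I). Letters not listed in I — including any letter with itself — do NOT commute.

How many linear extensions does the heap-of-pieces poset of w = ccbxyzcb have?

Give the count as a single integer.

0(c) covers ∅
1(c) covers 0:c
2(b) covers ∅
3(x) covers ∅
4(y) covers 1:c, 2:b
5(z) covers ∅
6(c) covers 4:y
7(b) covers 4:y
floor of heap: 0:c, 2:b, 3:x, 5:z
completions by unplaced set U, small U first (add the entries for U minus each lowest piece of U):
  |U|=1: {3}:1  {5}:1  {6}:1  {7}:1
  |U|=2: {3,5}:2  {3,6}:2  {3,7}:2  {5,6}:2  {5,7}:2  {6,7}:2
  |U|=3: {3,5,6}:6  {3,5,7}:6  {3,6,7}:6  {4,6,7}:2  {5,6,7}:6
  |U|=4: {1,4,6,7}:2  {2,4,6,7}:2  {3,4,6,7}:8  {3,5,6,7}:24  {4,5,6,7}:8
  |U|=5: {0,1,4,6,7}:2  {1,2,4,6,7}:4  {1,3,4,6,7}:10  {1,4,5,6,7}:10  {2,3,4,6,7}:10  {2,4,5,6,7}:10  {3,4,5,6,7}:40
  |U|=6: {0,1,2,4,6,7}:6  {0,1,3,4,6,7}:12  {0,1,4,5,6,7}:12  {1,2,3,4,6,7}:24  {1,2,4,5,6,7}:24  {1,3,4,5,6,7}:60  {2,3,4,5,6,7}:60
  start at 0(c): 168
  start at 2(b): 84
  start at 3(x): 42
  start at 5(z): 42
sum over floor = 336

336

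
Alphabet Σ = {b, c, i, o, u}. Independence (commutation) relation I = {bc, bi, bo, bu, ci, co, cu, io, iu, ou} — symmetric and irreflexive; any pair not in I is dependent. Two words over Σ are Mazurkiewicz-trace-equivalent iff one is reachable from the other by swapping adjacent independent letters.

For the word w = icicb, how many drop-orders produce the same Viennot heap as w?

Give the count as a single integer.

30

0(i) covers ∅
1(c) covers ∅
2(i) covers 0:i
3(c) covers 1:c
4(b) covers ∅
floor of heap: 0:i, 1:c, 4:b
completions by unplaced set U, small U first (add the entries for U minus each lowest piece of U):
  |U|=1: {2}:1  {3}:1  {4}:1
  |U|=2: {0,2}:1  {1,3}:1  {2,3}:2  {2,4}:2  {3,4}:2
  |U|=3: {0,2,3}:3  {0,2,4}:3  {1,2,3}:3  {1,3,4}:3  {2,3,4}:6
  start at 0(i): 12
  start at 1(c): 12
  start at 4(b): 6
sum over floor = 30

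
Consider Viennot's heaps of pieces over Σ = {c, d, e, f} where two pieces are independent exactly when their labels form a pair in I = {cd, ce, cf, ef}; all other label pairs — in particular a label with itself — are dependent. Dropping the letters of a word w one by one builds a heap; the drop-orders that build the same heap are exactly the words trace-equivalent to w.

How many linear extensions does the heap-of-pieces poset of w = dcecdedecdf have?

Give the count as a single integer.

drop 0:d onto floor
drop 1:c onto floor
drop 2:e onto {0:d}
drop 3:c onto {1:c}
drop 4:d onto {2:e}
drop 5:e onto {4:d}
drop 6:d onto {5:e}
drop 7:e onto {6:d}
drop 8:c onto {3:c}
drop 9:d onto {7:e}
drop 10:f onto {9:d}
ground layer = {0:d, 1:c}
drop-orders for the pieces not yet dropped (sum over which currently-grounded one goes next):
  1 to go: {8} 1  {10} 1
  2 to go: {3,8} 1  {8,10} 2  {9,10} 1
  3 to go: {1,3,8} 1  {3,8,10} 3  {7,9,10} 1  {8,9,10} 3
  4 to go: {1,3,8,10} 4  {3,8,9,10} 6  {6,7,9,10} 1  {7,8,9,10} 4
  5 to go: {1,3,8,9,10} 10  {3,7,8,9,10} 10  {5,6,7,9,10} 1  {6,7,8,9,10} 5
  6 to go: {1,3,7,8,9,10} 20  {3,6,7,8,9,10} 15  {4,5,6,7,9,10} 1  {5,6,7,8,9,10} 6
  7 to go: {1,3,6,7,8,9,10} 35  {2,4,5,6,7,9,10} 1  {3,5,6,7,8,9,10} 21  {4,5,6,7,8,9,10} 7
  8 to go: {0,2,4,5,6,7,9,10} 1  {1,3,5,6,7,8,9,10} 56  {2,4,5,6,7,8,9,10} 8  {3,4,5,6,7,8,9,10} 28
  9 to go: {0,2,4,5,6,7,8,9,10} 9  {1,3,4,5,6,7,8,9,10} 84  {2,3,4,5,6,7,8,9,10} 36
  if 0:d drops first: 120 orders
  if 1:c drops first: 45 orders
heap linearizations: 165

165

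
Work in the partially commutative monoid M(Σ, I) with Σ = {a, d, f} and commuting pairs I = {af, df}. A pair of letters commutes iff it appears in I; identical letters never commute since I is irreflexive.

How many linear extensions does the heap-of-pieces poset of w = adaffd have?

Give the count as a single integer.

15

drop 0:a onto floor
drop 1:d onto {0:a}
drop 2:a onto {1:d}
drop 3:f onto floor
drop 4:f onto {3:f}
drop 5:d onto {2:a}
ground layer = {0:a, 3:f}
drop-orders for the pieces not yet dropped (sum over which currently-grounded one goes next):
  1 to go: {4} 1  {5} 1
  2 to go: {2,5} 1  {3,4} 1  {4,5} 2
  3 to go: {1,2,5} 1  {2,4,5} 3  {3,4,5} 3
  4 to go: {0,1,2,5} 1  {1,2,4,5} 4  {2,3,4,5} 6
  if 0:a drops first: 10 orders
  if 3:f drops first: 5 orders
heap linearizations: 15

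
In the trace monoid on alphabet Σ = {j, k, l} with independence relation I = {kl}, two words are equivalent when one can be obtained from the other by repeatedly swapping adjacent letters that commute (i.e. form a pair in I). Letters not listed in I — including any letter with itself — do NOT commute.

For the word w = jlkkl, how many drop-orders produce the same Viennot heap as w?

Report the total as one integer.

6

drop 0:j onto floor
drop 1:l onto {0:j}
drop 2:k onto {0:j}
drop 3:k onto {2:k}
drop 4:l onto {1:l}
ground layer = {0:j}
drop-orders for the pieces not yet dropped (sum over which currently-grounded one goes next):
  1 to go: {3} 1  {4} 1
  2 to go: {1,4} 1  {2,3} 1  {3,4} 2
  3 to go: {1,3,4} 3  {2,3,4} 3
  if 0:j drops first: 6 orders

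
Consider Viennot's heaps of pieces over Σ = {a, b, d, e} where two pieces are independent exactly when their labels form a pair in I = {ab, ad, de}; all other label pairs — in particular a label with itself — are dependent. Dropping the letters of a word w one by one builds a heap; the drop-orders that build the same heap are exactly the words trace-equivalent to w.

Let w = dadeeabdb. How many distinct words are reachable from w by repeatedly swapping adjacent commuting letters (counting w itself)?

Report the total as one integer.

drop 0:d onto floor
drop 1:a onto floor
drop 2:d onto {0:d}
drop 3:e onto {1:a}
drop 4:e onto {3:e}
drop 5:a onto {4:e}
drop 6:b onto {2:d, 4:e}
drop 7:d onto {6:b}
drop 8:b onto {7:d}
ground layer = {0:d, 1:a}
drop-orders for the pieces not yet dropped (sum over which currently-grounded one goes next):
  1 to go: {5} 1  {8} 1
  2 to go: {5,8} 2  {7,8} 1
  3 to go: {5,7,8} 3  {6,7,8} 1
  4 to go: {2,6,7,8} 1  {5,6,7,8} 4
  5 to go: {0,2,6,7,8} 1  {2,5,6,7,8} 5  {4,5,6,7,8} 4
  6 to go: {0,2,5,6,7,8} 6  {2,4,5,6,7,8} 9  {3,4,5,6,7,8} 4
  7 to go: {0,2,4,5,6,7,8} 15  {1,3,4,5,6,7,8} 4  {2,3,4,5,6,7,8} 13
  if 0:d drops first: 17 orders
  if 1:a drops first: 28 orders
heap linearizations: 45

45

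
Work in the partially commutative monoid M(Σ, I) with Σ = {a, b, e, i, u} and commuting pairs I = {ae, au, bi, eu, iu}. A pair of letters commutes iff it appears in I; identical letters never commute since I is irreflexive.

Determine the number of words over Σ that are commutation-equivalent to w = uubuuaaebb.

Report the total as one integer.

30

drop 0:u onto floor
drop 1:u onto {0:u}
drop 2:b onto {1:u}
drop 3:u onto {2:b}
drop 4:u onto {3:u}
drop 5:a onto {2:b}
drop 6:a onto {5:a}
drop 7:e onto {2:b}
drop 8:b onto {4:u, 6:a, 7:e}
drop 9:b onto {8:b}
ground layer = {0:u}
drop-orders for the pieces not yet dropped (sum over which currently-grounded one goes next):
  1 to go: {9} 1
  2 to go: {8,9} 1
  3 to go: {4,8,9} 1  {6,8,9} 1  {7,8,9} 1
  4 to go: {3,4,8,9} 1  {4,6,8,9} 2  {4,7,8,9} 2  {5,6,8,9} 1  {6,7,8,9} 2
  5 to go: {3,4,6,8,9} 3  {3,4,7,8,9} 3  {4,5,6,8,9} 3  {4,6,7,8,9} 6  {5,6,7,8,9} 3
  6 to go: {3,4,5,6,8,9} 6  {3,4,6,7,8,9} 12  {4,5,6,7,8,9} 12
  7 to go: {3,4,5,6,7,8,9} 30
  8 to go: {2,3,4,5,6,7,8,9} 30
  if 0:u drops first: 30 orders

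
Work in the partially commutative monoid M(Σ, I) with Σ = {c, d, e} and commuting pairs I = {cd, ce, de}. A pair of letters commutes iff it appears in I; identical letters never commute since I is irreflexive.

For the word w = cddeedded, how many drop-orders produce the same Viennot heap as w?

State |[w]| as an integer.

#0=c has no predecessor
#1=d has no predecessor
#2=d depends on [1:d]
#3=e has no predecessor
#4=e depends on [3:e]
#5=d depends on [2:d]
#6=d depends on [5:d]
#7=e depends on [4:e]
#8=d depends on [6:d]
sources: [0:c, 1:d, 3:e]
N(rest) = Σ N(rest − s) over sources s of rest; N(one piece) = 1:
  size 1 → [0]=1  [7]=1  [8]=1
  size 2 → [0,7]=2  [0,8]=2  [4,7]=1  [6,8]=1  [7,8]=2
  size 3 → [0,4,7]=3  [0,6,8]=3  [0,7,8]=6  [3,4,7]=1  [4,7,8]=3  [5,6,8]=1  [6,7,8]=3
  size 4 → [0,3,4,7]=4  [0,4,7,8]=12  [0,5,6,8]=4  [0,6,7,8]=12  [2,5,6,8]=1  [3,4,7,8]=4  [4,6,7,8]=6  [5,6,7,8]=4
  size 5 → [0,2,5,6,8]=5  [0,3,4,7,8]=20  [0,4,6,7,8]=30  [0,5,6,7,8]=20  [1,2,5,6,8]=1  [2,5,6,7,8]=5  [3,4,6,7,8]=10  [4,5,6,7,8]=10
  size 6 → [0,1,2,5,6,8]=6  [0,2,5,6,7,8]=30  [0,3,4,6,7,8]=60  [0,4,5,6,7,8]=60  [1,2,5,6,7,8]=6  [2,4,5,6,7,8]=15  [3,4,5,6,7,8]=20
  size 7 → [0,1,2,5,6,7,8]=42  [0,2,4,5,6,7,8]=105  [0,3,4,5,6,7,8]=140  [1,2,4,5,6,7,8]=21  [2,3,4,5,6,7,8]=35
  first=0(c) contributes 56
  first=1(d) contributes 280
  first=3(e) contributes 168
|[w]| = 504

504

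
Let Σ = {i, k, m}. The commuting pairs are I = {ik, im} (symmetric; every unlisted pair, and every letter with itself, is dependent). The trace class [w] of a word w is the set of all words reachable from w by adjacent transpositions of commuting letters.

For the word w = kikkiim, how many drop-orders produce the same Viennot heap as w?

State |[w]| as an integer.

35

piece 0:k — minimal
piece 1:i — minimal
piece 2:k rests on {0:k}
piece 3:k rests on {2:k}
piece 4:i rests on {1:i}
piece 5:i rests on {4:i}
piece 6:m rests on {3:k}
minimal pieces: {0:k, 1:i}
ways to finish when only these pieces remain (= sum over removing one remaining piece with nothing left below it):
  1 left: {5}→1  {6}→1
  2 left: {3,6}→1  {4,5}→1  {5,6}→2
  3 left: {1,4,5}→1  {2,3,6}→1  {3,5,6}→3  {4,5,6}→3
  4 left: {0,2,3,6}→1  {1,4,5,6}→4  {2,3,5,6}→4  {3,4,5,6}→6
  5 left: {0,2,3,5,6}→5  {1,3,4,5,6}→10  {2,3,4,5,6}→10
  placing 0:k first → 20 extensions
  placing 1:i first → 15 extensions
total linear extensions = 35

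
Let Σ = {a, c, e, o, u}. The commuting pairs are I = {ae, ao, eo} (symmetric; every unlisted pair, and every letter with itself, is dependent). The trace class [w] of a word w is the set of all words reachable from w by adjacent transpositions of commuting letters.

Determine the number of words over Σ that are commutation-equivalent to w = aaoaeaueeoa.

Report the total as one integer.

360

#0=a has no predecessor
#1=a depends on [0:a]
#2=o has no predecessor
#3=a depends on [1:a]
#4=e has no predecessor
#5=a depends on [3:a]
#6=u depends on [2:o, 4:e, 5:a]
#7=e depends on [6:u]
#8=e depends on [7:e]
#9=o depends on [6:u]
#10=a depends on [6:u]
sources: [0:a, 2:o, 4:e]
N(rest) = Σ N(rest − s) over sources s of rest; N(one piece) = 1:
  size 1 → [8]=1  [9]=1  [10]=1
  size 2 → [7,8]=1  [8,9]=2  [8,10]=2  [9,10]=2
  size 3 → [7,8,9]=3  [7,8,10]=3  [8,9,10]=6
  size 4 → [7,8,9,10]=12
  size 5 → [6,7,8,9,10]=12
  size 6 → [2,6,7,8,9,10]=12  [4,6,7,8,9,10]=12  [5,6,7,8,9,10]=12
  size 7 → [2,4,6,7,8,9,10]=24  [2,5,6,7,8,9,10]=24  [3,5,6,7,8,9,10]=12  [4,5,6,7,8,9,10]=24
  size 8 → [1,3,5,6,7,8,9,10]=12  [2,3,5,6,7,8,9,10]=36  [2,4,5,6,7,8,9,10]=72  [3,4,5,6,7,8,9,10]=36
  size 9 → [0,1,3,5,6,7,8,9,10]=12  [1,2,3,5,6,7,8,9,10]=48  [1,3,4,5,6,7,8,9,10]=48  [2,3,4,5,6,7,8,9,10]=144
  first=0(a) contributes 240
  first=2(o) contributes 60
  first=4(e) contributes 60
|[w]| = 360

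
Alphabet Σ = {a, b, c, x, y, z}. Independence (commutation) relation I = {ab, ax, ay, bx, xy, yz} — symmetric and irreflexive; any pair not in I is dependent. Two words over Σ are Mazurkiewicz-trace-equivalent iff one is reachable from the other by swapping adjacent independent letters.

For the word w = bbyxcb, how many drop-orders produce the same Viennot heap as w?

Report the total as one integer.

4

#0=b has no predecessor
#1=b depends on [0:b]
#2=y depends on [1:b]
#3=x has no predecessor
#4=c depends on [2:y, 3:x]
#5=b depends on [4:c]
sources: [0:b, 3:x]
N(rest) = Σ N(rest − s) over sources s of rest; N(one piece) = 1:
  size 1 → [5]=1
  size 2 → [4,5]=1
  size 3 → [2,4,5]=1  [3,4,5]=1
  size 4 → [1,2,4,5]=1  [2,3,4,5]=2
  first=0(b) contributes 3
  first=3(x) contributes 1
|[w]| = 4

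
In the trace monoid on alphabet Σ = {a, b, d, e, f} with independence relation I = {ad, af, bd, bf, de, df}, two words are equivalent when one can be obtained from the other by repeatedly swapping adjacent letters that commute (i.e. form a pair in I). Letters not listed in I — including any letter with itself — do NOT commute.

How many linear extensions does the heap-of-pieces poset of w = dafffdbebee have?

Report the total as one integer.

piece 0:d — minimal
piece 1:a — minimal
piece 2:f — minimal
piece 3:f rests on {2:f}
piece 4:f rests on {3:f}
piece 5:d rests on {0:d}
piece 6:b rests on {1:a}
piece 7:e rests on {4:f, 6:b}
piece 8:b rests on {7:e}
piece 9:e rests on {8:b}
piece 10:e rests on {9:e}
minimal pieces: {0:d, 1:a, 2:f}
ways to finish when only these pieces remain (= sum over removing one remaining piece with nothing left below it):
  1 left: {5}→1  {10}→1
  2 left: {0,5}→1  {5,10}→2  {9,10}→1
  3 left: {0,5,10}→3  {5,9,10}→3  {8,9,10}→1
  4 left: {0,5,9,10}→6  {5,8,9,10}→4  {7,8,9,10}→1
  5 left: {0,5,8,9,10}→10  {4,7,8,9,10}→1  {5,7,8,9,10}→5  {6,7,8,9,10}→1
  6 left: {0,5,7,8,9,10}→15  {1,6,7,8,9,10}→1  {3,4,7,8,9,10}→1  {4,5,7,8,9,10}→6  {4,6,7,8,9,10}→2  {5,6,7,8,9,10}→6
  7 left: {0,4,5,7,8,9,10}→21  {0,5,6,7,8,9,10}→21  {1,4,6,7,8,9,10}→3  {1,5,6,7,8,9,10}→7  {2,3,4,7,8,9,10}→1  {3,4,5,7,8,9,10}→7  {3,4,6,7,8,9,10}→3  {4,5,6,7,8,9,10}→14
  8 left: {0,1,5,6,7,8,9,10}→28  {0,3,4,5,7,8,9,10}→28  {0,4,5,6,7,8,9,10}→56  {1,3,4,6,7,8,9,10}→6  {1,4,5,6,7,8,9,10}→24  {2,3,4,5,7,8,9,10}→8  {2,3,4,6,7,8,9,10}→4  {3,4,5,6,7,8,9,10}→24
  9 left: {0,1,4,5,6,7,8,9,10}→108  {0,2,3,4,5,7,8,9,10}→36  {0,3,4,5,6,7,8,9,10}→108  {1,2,3,4,6,7,8,9,10}→10  {1,3,4,5,6,7,8,9,10}→54  {2,3,4,5,6,7,8,9,10}→36
  placing 0:d first → 100 extensions
  placing 1:a first → 180 extensions
  placing 2:f first → 270 extensions
total linear extensions = 550

550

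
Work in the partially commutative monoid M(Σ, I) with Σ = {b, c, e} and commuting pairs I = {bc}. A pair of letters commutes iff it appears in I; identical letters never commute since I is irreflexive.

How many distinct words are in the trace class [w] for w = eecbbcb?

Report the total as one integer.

piece 0:e — minimal
piece 1:e rests on {0:e}
piece 2:c rests on {1:e}
piece 3:b rests on {1:e}
piece 4:b rests on {3:b}
piece 5:c rests on {2:c}
piece 6:b rests on {4:b}
minimal pieces: {0:e}
ways to finish when only these pieces remain (= sum over removing one remaining piece with nothing left below it):
  1 left: {5}→1  {6}→1
  2 left: {2,5}→1  {4,6}→1  {5,6}→2
  3 left: {2,5,6}→3  {3,4,6}→1  {4,5,6}→3
  4 left: {2,4,5,6}→6  {3,4,5,6}→4
  5 left: {2,3,4,5,6}→10
  placing 0:e first → 10 extensions

10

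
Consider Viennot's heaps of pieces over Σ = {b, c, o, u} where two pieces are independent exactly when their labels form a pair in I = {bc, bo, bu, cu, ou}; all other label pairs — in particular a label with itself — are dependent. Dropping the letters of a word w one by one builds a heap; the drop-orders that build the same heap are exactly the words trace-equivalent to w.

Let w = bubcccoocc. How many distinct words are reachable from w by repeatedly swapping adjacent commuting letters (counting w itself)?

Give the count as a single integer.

360

#0=b has no predecessor
#1=u has no predecessor
#2=b depends on [0:b]
#3=c has no predecessor
#4=c depends on [3:c]
#5=c depends on [4:c]
#6=o depends on [5:c]
#7=o depends on [6:o]
#8=c depends on [7:o]
#9=c depends on [8:c]
sources: [0:b, 1:u, 3:c]
N(rest) = Σ N(rest − s) over sources s of rest; N(one piece) = 1:
  size 1 → [1]=1  [2]=1  [9]=1
  size 2 → [0,2]=1  [1,2]=2  [1,9]=2  [2,9]=2  [8,9]=1
  size 3 → [0,1,2]=3  [0,2,9]=3  [1,2,9]=6  [1,8,9]=3  [2,8,9]=3  [7,8,9]=1
  size 4 → [0,1,2,9]=12  [0,2,8,9]=6  [1,2,8,9]=12  [1,7,8,9]=4  [2,7,8,9]=4  [6,7,8,9]=1
  size 5 → [0,1,2,8,9]=30  [0,2,7,8,9]=10  [1,2,7,8,9]=20  [1,6,7,8,9]=5  [2,6,7,8,9]=5  [5,6,7,8,9]=1
  size 6 → [0,1,2,7,8,9]=60  [0,2,6,7,8,9]=15  [1,2,6,7,8,9]=30  [1,5,6,7,8,9]=6  [2,5,6,7,8,9]=6  [4,5,6,7,8,9]=1
  size 7 → [0,1,2,6,7,8,9]=105  [0,2,5,6,7,8,9]=21  [1,2,5,6,7,8,9]=42  [1,4,5,6,7,8,9]=7  [2,4,5,6,7,8,9]=7  [3,4,5,6,7,8,9]=1
  size 8 → [0,1,2,5,6,7,8,9]=168  [0,2,4,5,6,7,8,9]=28  [1,2,4,5,6,7,8,9]=56  [1,3,4,5,6,7,8,9]=8  [2,3,4,5,6,7,8,9]=8
  first=0(b) contributes 72
  first=1(u) contributes 36
  first=3(c) contributes 252
|[w]| = 360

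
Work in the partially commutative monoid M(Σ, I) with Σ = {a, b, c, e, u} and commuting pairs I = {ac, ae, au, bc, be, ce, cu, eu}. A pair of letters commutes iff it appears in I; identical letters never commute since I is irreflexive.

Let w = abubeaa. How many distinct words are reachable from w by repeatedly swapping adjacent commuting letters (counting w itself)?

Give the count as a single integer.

7

0(a) covers ∅
1(b) covers 0:a
2(u) covers 1:b
3(b) covers 2:u
4(e) covers ∅
5(a) covers 3:b
6(a) covers 5:a
floor of heap: 0:a, 4:e
completions by unplaced set U, small U first (add the entries for U minus each lowest piece of U):
  |U|=1: {4}:1  {6}:1
  |U|=2: {4,6}:2  {5,6}:1
  |U|=3: {3,5,6}:1  {4,5,6}:3
  |U|=4: {2,3,5,6}:1  {3,4,5,6}:4
  |U|=5: {1,2,3,5,6}:1  {2,3,4,5,6}:5
  start at 0(a): 6
  start at 4(e): 1
sum over floor = 7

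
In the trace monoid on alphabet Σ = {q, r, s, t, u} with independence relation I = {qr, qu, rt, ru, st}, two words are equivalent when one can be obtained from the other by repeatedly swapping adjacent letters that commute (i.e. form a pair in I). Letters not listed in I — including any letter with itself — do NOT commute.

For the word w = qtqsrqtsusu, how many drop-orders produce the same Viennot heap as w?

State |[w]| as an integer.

5

#0=q has no predecessor
#1=t depends on [0:q]
#2=q depends on [1:t]
#3=s depends on [2:q]
#4=r depends on [3:s]
#5=q depends on [3:s]
#6=t depends on [5:q]
#7=s depends on [4:r, 5:q]
#8=u depends on [6:t, 7:s]
#9=s depends on [8:u]
#10=u depends on [9:s]
sources: [0:q]
N(rest) = Σ N(rest − s) over sources s of rest; N(one piece) = 1:
  size 1 → [10]=1
  size 2 → [9,10]=1
  size 3 → [8,9,10]=1
  size 4 → [6,8,9,10]=1  [7,8,9,10]=1
  size 5 → [4,7,8,9,10]=1  [6,7,8,9,10]=2
  size 6 → [4,6,7,8,9,10]=3  [5,6,7,8,9,10]=2
  size 7 → [4,5,6,7,8,9,10]=5
  size 8 → [3,4,5,6,7,8,9,10]=5
  size 9 → [2,3,4,5,6,7,8,9,10]=5
  first=0(q) contributes 5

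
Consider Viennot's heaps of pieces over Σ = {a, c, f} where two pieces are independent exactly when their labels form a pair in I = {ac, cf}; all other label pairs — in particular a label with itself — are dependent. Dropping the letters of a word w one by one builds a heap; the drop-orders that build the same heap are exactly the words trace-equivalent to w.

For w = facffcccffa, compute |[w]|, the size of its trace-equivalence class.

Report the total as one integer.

0(f) covers ∅
1(a) covers 0:f
2(c) covers ∅
3(f) covers 1:a
4(f) covers 3:f
5(c) covers 2:c
6(c) covers 5:c
7(c) covers 6:c
8(f) covers 4:f
9(f) covers 8:f
10(a) covers 9:f
floor of heap: 0:f, 2:c
completions by unplaced set U, small U first (add the entries for U minus each lowest piece of U):
  |U|=1: {7}:1  {10}:1
  |U|=2: {6,7}:1  {7,10}:2  {9,10}:1
  |U|=3: {5,6,7}:1  {6,7,10}:3  {7,9,10}:3  {8,9,10}:1
  |U|=4: {2,5,6,7}:1  {4,8,9,10}:1  {5,6,7,10}:4  {6,7,9,10}:6  {7,8,9,10}:4
  |U|=5: {2,5,6,7,10}:5  {3,4,8,9,10}:1  {4,7,8,9,10}:5  {5,6,7,9,10}:10  {6,7,8,9,10}:10
  |U|=6: {1,3,4,8,9,10}:1  {2,5,6,7,9,10}:15  {3,4,7,8,9,10}:6  {4,6,7,8,9,10}:15  {5,6,7,8,9,10}:20
  |U|=7: {0,1,3,4,8,9,10}:1  {1,3,4,7,8,9,10}:7  {2,5,6,7,8,9,10}:35  {3,4,6,7,8,9,10}:21  {4,5,6,7,8,9,10}:35
  |U|=8: {0,1,3,4,7,8,9,10}:8  {1,3,4,6,7,8,9,10}:28  {2,4,5,6,7,8,9,10}:70  {3,4,5,6,7,8,9,10}:56
  |U|=9: {0,1,3,4,6,7,8,9,10}:36  {1,3,4,5,6,7,8,9,10}:84  {2,3,4,5,6,7,8,9,10}:126
  start at 0(f): 210
  start at 2(c): 120
sum over floor = 330

330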